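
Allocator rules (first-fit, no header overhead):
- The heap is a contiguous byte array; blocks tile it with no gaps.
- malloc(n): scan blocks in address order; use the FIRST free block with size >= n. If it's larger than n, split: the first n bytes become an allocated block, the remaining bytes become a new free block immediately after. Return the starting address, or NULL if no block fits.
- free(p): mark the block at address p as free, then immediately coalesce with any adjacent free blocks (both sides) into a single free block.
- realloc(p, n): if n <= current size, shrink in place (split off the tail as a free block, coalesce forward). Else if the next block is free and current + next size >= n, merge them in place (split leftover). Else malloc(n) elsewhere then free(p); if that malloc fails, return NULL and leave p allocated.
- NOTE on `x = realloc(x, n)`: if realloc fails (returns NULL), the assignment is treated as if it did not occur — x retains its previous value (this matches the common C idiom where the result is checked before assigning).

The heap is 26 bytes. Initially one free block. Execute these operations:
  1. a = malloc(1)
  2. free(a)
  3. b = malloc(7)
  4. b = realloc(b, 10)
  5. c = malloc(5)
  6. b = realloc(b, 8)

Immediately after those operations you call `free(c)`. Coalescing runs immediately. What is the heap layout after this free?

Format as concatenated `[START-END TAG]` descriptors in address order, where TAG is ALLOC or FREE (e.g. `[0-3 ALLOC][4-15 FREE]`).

Op 1: a = malloc(1) -> a = 0; heap: [0-0 ALLOC][1-25 FREE]
Op 2: free(a) -> (freed a); heap: [0-25 FREE]
Op 3: b = malloc(7) -> b = 0; heap: [0-6 ALLOC][7-25 FREE]
Op 4: b = realloc(b, 10) -> b = 0; heap: [0-9 ALLOC][10-25 FREE]
Op 5: c = malloc(5) -> c = 10; heap: [0-9 ALLOC][10-14 ALLOC][15-25 FREE]
Op 6: b = realloc(b, 8) -> b = 0; heap: [0-7 ALLOC][8-9 FREE][10-14 ALLOC][15-25 FREE]
free(c): c = 10 -> block [10-14 ALLOC]; mark free, coalesce with adjacent free neighbors -> [0-7 ALLOC][8-25 FREE]

Answer: [0-7 ALLOC][8-25 FREE]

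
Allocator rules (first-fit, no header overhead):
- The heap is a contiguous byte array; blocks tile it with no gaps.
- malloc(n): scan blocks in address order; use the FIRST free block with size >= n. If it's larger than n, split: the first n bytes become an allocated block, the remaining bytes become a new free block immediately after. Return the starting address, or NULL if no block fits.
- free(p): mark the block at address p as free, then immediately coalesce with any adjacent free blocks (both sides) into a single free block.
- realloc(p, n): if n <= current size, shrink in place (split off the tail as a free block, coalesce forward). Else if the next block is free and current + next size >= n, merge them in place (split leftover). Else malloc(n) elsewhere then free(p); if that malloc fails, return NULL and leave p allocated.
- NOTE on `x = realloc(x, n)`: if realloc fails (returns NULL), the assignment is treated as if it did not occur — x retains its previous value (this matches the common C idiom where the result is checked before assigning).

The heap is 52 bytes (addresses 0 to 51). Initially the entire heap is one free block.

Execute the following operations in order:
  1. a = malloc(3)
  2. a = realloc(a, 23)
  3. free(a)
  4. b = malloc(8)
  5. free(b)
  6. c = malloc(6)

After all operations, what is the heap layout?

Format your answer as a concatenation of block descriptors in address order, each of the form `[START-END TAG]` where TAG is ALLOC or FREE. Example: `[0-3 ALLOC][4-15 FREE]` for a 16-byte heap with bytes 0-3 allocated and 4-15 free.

Op 1: a = malloc(3) -> a = 0; heap: [0-2 ALLOC][3-51 FREE]
Op 2: a = realloc(a, 23) -> a = 0; heap: [0-22 ALLOC][23-51 FREE]
Op 3: free(a) -> (freed a); heap: [0-51 FREE]
Op 4: b = malloc(8) -> b = 0; heap: [0-7 ALLOC][8-51 FREE]
Op 5: free(b) -> (freed b); heap: [0-51 FREE]
Op 6: c = malloc(6) -> c = 0; heap: [0-5 ALLOC][6-51 FREE]

Answer: [0-5 ALLOC][6-51 FREE]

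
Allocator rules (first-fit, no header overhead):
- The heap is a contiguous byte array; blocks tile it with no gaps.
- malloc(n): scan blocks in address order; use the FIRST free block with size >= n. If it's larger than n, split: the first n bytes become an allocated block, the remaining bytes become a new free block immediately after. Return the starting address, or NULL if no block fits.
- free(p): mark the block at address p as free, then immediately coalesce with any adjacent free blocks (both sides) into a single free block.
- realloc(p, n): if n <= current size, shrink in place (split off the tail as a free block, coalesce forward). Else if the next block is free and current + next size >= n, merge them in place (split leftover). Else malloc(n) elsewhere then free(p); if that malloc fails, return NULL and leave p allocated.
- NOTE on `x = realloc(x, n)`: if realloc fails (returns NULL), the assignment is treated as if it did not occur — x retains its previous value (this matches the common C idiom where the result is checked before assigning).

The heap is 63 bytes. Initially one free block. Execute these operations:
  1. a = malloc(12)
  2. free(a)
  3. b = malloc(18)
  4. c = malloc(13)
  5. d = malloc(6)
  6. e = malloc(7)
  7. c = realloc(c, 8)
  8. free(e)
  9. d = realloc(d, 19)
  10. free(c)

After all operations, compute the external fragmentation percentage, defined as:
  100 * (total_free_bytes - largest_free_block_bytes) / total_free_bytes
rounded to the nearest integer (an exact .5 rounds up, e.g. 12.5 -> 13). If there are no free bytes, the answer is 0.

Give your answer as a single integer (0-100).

Op 1: a = malloc(12) -> a = 0; heap: [0-11 ALLOC][12-62 FREE]
Op 2: free(a) -> (freed a); heap: [0-62 FREE]
Op 3: b = malloc(18) -> b = 0; heap: [0-17 ALLOC][18-62 FREE]
Op 4: c = malloc(13) -> c = 18; heap: [0-17 ALLOC][18-30 ALLOC][31-62 FREE]
Op 5: d = malloc(6) -> d = 31; heap: [0-17 ALLOC][18-30 ALLOC][31-36 ALLOC][37-62 FREE]
Op 6: e = malloc(7) -> e = 37; heap: [0-17 ALLOC][18-30 ALLOC][31-36 ALLOC][37-43 ALLOC][44-62 FREE]
Op 7: c = realloc(c, 8) -> c = 18; heap: [0-17 ALLOC][18-25 ALLOC][26-30 FREE][31-36 ALLOC][37-43 ALLOC][44-62 FREE]
Op 8: free(e) -> (freed e); heap: [0-17 ALLOC][18-25 ALLOC][26-30 FREE][31-36 ALLOC][37-62 FREE]
Op 9: d = realloc(d, 19) -> d = 31; heap: [0-17 ALLOC][18-25 ALLOC][26-30 FREE][31-49 ALLOC][50-62 FREE]
Op 10: free(c) -> (freed c); heap: [0-17 ALLOC][18-30 FREE][31-49 ALLOC][50-62 FREE]
Free blocks: [13 13] total_free=26 largest=13 -> 100*(26-13)/26 = 1300/26 = 50

Answer: 50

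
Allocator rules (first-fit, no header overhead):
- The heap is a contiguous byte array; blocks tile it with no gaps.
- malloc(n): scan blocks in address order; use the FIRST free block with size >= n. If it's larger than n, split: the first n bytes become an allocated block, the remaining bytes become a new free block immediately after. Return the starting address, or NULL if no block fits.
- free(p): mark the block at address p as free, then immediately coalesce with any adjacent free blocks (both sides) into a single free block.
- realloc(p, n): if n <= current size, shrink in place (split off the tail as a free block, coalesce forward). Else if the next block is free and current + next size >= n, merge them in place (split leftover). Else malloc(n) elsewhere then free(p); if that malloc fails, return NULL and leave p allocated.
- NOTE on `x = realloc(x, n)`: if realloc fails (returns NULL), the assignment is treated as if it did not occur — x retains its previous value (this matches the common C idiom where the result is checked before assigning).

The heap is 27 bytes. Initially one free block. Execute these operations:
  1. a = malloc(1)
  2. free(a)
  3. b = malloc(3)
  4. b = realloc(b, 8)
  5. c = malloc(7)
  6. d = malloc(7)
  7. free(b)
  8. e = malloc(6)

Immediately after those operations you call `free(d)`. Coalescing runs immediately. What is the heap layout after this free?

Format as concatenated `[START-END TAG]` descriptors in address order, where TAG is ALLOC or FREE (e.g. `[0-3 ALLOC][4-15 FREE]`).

Op 1: a = malloc(1) -> a = 0; heap: [0-0 ALLOC][1-26 FREE]
Op 2: free(a) -> (freed a); heap: [0-26 FREE]
Op 3: b = malloc(3) -> b = 0; heap: [0-2 ALLOC][3-26 FREE]
Op 4: b = realloc(b, 8) -> b = 0; heap: [0-7 ALLOC][8-26 FREE]
Op 5: c = malloc(7) -> c = 8; heap: [0-7 ALLOC][8-14 ALLOC][15-26 FREE]
Op 6: d = malloc(7) -> d = 15; heap: [0-7 ALLOC][8-14 ALLOC][15-21 ALLOC][22-26 FREE]
Op 7: free(b) -> (freed b); heap: [0-7 FREE][8-14 ALLOC][15-21 ALLOC][22-26 FREE]
Op 8: e = malloc(6) -> e = 0; heap: [0-5 ALLOC][6-7 FREE][8-14 ALLOC][15-21 ALLOC][22-26 FREE]
free(d): d = 15 -> block [15-21 ALLOC]; mark free, coalesce with adjacent free neighbors -> [0-5 ALLOC][6-7 FREE][8-14 ALLOC][15-26 FREE]

Answer: [0-5 ALLOC][6-7 FREE][8-14 ALLOC][15-26 FREE]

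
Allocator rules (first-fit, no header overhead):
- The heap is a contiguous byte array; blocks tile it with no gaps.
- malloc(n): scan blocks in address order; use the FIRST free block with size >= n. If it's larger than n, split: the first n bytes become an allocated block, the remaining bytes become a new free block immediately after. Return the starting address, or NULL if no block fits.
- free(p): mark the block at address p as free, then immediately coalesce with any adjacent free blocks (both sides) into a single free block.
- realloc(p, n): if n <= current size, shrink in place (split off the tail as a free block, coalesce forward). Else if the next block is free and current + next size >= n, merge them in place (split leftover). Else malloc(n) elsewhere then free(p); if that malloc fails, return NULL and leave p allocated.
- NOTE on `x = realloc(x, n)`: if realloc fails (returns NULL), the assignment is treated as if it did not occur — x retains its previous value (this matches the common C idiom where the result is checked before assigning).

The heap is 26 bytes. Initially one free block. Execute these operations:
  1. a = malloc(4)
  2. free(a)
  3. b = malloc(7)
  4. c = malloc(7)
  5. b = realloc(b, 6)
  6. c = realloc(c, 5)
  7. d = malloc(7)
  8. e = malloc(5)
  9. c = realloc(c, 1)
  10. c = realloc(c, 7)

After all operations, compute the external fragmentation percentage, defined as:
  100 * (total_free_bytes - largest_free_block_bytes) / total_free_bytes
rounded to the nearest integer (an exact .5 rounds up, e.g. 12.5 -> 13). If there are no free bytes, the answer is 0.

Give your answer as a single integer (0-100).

Op 1: a = malloc(4) -> a = 0; heap: [0-3 ALLOC][4-25 FREE]
Op 2: free(a) -> (freed a); heap: [0-25 FREE]
Op 3: b = malloc(7) -> b = 0; heap: [0-6 ALLOC][7-25 FREE]
Op 4: c = malloc(7) -> c = 7; heap: [0-6 ALLOC][7-13 ALLOC][14-25 FREE]
Op 5: b = realloc(b, 6) -> b = 0; heap: [0-5 ALLOC][6-6 FREE][7-13 ALLOC][14-25 FREE]
Op 6: c = realloc(c, 5) -> c = 7; heap: [0-5 ALLOC][6-6 FREE][7-11 ALLOC][12-25 FREE]
Op 7: d = malloc(7) -> d = 12; heap: [0-5 ALLOC][6-6 FREE][7-11 ALLOC][12-18 ALLOC][19-25 FREE]
Op 8: e = malloc(5) -> e = 19; heap: [0-5 ALLOC][6-6 FREE][7-11 ALLOC][12-18 ALLOC][19-23 ALLOC][24-25 FREE]
Op 9: c = realloc(c, 1) -> c = 7; heap: [0-5 ALLOC][6-6 FREE][7-7 ALLOC][8-11 FREE][12-18 ALLOC][19-23 ALLOC][24-25 FREE]
Op 10: c = realloc(c, 7) -> NULL (c unchanged); heap: [0-5 ALLOC][6-6 FREE][7-7 ALLOC][8-11 FREE][12-18 ALLOC][19-23 ALLOC][24-25 FREE]
Free blocks: [1 4 2] total_free=7 largest=4 -> 100*(7-4)/7 = 300/7 ≈ 42.857 -> rounds to 43

Answer: 43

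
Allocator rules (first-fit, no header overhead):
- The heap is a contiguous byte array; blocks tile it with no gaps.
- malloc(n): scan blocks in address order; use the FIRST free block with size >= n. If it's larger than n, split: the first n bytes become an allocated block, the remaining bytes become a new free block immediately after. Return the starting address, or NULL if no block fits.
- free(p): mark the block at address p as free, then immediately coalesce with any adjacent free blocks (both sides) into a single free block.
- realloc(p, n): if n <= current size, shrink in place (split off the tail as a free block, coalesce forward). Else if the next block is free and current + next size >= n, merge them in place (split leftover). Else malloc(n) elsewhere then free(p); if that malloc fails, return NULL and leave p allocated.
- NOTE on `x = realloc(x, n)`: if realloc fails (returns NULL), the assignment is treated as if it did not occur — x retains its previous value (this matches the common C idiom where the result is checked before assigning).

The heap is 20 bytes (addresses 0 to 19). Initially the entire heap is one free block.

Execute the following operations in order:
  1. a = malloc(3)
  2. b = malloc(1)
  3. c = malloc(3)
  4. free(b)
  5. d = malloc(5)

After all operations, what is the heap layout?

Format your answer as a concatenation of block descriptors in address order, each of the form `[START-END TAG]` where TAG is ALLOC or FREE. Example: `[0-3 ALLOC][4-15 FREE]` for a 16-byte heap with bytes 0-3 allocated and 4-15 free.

Op 1: a = malloc(3) -> a = 0; heap: [0-2 ALLOC][3-19 FREE]
Op 2: b = malloc(1) -> b = 3; heap: [0-2 ALLOC][3-3 ALLOC][4-19 FREE]
Op 3: c = malloc(3) -> c = 4; heap: [0-2 ALLOC][3-3 ALLOC][4-6 ALLOC][7-19 FREE]
Op 4: free(b) -> (freed b); heap: [0-2 ALLOC][3-3 FREE][4-6 ALLOC][7-19 FREE]
Op 5: d = malloc(5) -> d = 7; heap: [0-2 ALLOC][3-3 FREE][4-6 ALLOC][7-11 ALLOC][12-19 FREE]

Answer: [0-2 ALLOC][3-3 FREE][4-6 ALLOC][7-11 ALLOC][12-19 FREE]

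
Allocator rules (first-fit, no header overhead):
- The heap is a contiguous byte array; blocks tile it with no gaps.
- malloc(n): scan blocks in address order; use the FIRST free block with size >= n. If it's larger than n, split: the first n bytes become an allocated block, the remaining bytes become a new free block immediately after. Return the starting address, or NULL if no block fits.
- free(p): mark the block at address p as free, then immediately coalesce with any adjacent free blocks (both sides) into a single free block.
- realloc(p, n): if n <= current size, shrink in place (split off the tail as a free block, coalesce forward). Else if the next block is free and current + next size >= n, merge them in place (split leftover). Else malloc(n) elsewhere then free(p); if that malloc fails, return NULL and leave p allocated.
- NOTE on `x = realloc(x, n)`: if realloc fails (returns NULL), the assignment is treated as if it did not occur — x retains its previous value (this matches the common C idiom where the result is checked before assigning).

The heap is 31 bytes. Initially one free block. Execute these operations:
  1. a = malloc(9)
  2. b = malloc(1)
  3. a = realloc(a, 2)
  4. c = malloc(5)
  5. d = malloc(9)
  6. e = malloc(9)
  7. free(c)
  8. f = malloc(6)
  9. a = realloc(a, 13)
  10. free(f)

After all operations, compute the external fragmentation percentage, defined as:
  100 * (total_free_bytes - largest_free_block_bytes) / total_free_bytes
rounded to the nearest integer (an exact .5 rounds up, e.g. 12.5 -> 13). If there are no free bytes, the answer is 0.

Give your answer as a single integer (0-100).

Answer: 30

Derivation:
Op 1: a = malloc(9) -> a = 0; heap: [0-8 ALLOC][9-30 FREE]
Op 2: b = malloc(1) -> b = 9; heap: [0-8 ALLOC][9-9 ALLOC][10-30 FREE]
Op 3: a = realloc(a, 2) -> a = 0; heap: [0-1 ALLOC][2-8 FREE][9-9 ALLOC][10-30 FREE]
Op 4: c = malloc(5) -> c = 2; heap: [0-1 ALLOC][2-6 ALLOC][7-8 FREE][9-9 ALLOC][10-30 FREE]
Op 5: d = malloc(9) -> d = 10; heap: [0-1 ALLOC][2-6 ALLOC][7-8 FREE][9-9 ALLOC][10-18 ALLOC][19-30 FREE]
Op 6: e = malloc(9) -> e = 19; heap: [0-1 ALLOC][2-6 ALLOC][7-8 FREE][9-9 ALLOC][10-18 ALLOC][19-27 ALLOC][28-30 FREE]
Op 7: free(c) -> (freed c); heap: [0-1 ALLOC][2-8 FREE][9-9 ALLOC][10-18 ALLOC][19-27 ALLOC][28-30 FREE]
Op 8: f = malloc(6) -> f = 2; heap: [0-1 ALLOC][2-7 ALLOC][8-8 FREE][9-9 ALLOC][10-18 ALLOC][19-27 ALLOC][28-30 FREE]
Op 9: a = realloc(a, 13) -> NULL (a unchanged); heap: [0-1 ALLOC][2-7 ALLOC][8-8 FREE][9-9 ALLOC][10-18 ALLOC][19-27 ALLOC][28-30 FREE]
Op 10: free(f) -> (freed f); heap: [0-1 ALLOC][2-8 FREE][9-9 ALLOC][10-18 ALLOC][19-27 ALLOC][28-30 FREE]
Free blocks: [7 3] total_free=10 largest=7 -> 100*(10-7)/10 = 300/10 = 30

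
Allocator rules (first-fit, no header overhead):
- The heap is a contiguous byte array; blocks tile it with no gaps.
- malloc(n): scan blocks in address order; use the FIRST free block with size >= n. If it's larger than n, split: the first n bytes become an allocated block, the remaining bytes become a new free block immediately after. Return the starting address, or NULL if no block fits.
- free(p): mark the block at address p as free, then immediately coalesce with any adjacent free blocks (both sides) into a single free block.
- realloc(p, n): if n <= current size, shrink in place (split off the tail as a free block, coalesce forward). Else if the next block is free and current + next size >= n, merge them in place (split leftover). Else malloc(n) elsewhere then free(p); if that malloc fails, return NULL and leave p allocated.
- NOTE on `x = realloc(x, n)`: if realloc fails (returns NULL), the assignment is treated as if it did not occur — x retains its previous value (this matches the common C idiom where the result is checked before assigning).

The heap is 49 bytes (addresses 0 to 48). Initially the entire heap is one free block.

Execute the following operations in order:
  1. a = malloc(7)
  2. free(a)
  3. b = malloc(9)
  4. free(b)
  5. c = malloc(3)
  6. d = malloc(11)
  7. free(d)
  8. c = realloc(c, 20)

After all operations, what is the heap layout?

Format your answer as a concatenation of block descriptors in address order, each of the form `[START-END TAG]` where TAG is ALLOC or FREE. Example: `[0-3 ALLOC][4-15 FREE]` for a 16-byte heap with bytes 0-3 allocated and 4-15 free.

Op 1: a = malloc(7) -> a = 0; heap: [0-6 ALLOC][7-48 FREE]
Op 2: free(a) -> (freed a); heap: [0-48 FREE]
Op 3: b = malloc(9) -> b = 0; heap: [0-8 ALLOC][9-48 FREE]
Op 4: free(b) -> (freed b); heap: [0-48 FREE]
Op 5: c = malloc(3) -> c = 0; heap: [0-2 ALLOC][3-48 FREE]
Op 6: d = malloc(11) -> d = 3; heap: [0-2 ALLOC][3-13 ALLOC][14-48 FREE]
Op 7: free(d) -> (freed d); heap: [0-2 ALLOC][3-48 FREE]
Op 8: c = realloc(c, 20) -> c = 0; heap: [0-19 ALLOC][20-48 FREE]

Answer: [0-19 ALLOC][20-48 FREE]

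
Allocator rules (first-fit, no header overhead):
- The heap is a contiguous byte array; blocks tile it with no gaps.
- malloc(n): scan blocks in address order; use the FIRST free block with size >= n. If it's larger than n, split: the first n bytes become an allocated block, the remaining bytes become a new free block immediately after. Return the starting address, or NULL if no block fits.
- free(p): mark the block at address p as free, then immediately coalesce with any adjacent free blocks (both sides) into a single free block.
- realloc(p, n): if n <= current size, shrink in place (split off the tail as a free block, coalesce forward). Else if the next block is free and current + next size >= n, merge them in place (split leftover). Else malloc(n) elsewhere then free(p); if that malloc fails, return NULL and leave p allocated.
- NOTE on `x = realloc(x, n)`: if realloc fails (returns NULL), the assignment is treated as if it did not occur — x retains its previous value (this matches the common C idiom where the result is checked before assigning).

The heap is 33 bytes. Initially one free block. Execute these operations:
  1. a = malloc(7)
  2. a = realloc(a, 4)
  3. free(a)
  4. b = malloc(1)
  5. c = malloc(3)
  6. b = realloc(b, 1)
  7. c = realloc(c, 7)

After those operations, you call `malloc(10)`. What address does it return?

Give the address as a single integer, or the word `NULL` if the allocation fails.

Op 1: a = malloc(7) -> a = 0; heap: [0-6 ALLOC][7-32 FREE]
Op 2: a = realloc(a, 4) -> a = 0; heap: [0-3 ALLOC][4-32 FREE]
Op 3: free(a) -> (freed a); heap: [0-32 FREE]
Op 4: b = malloc(1) -> b = 0; heap: [0-0 ALLOC][1-32 FREE]
Op 5: c = malloc(3) -> c = 1; heap: [0-0 ALLOC][1-3 ALLOC][4-32 FREE]
Op 6: b = realloc(b, 1) -> b = 0; heap: [0-0 ALLOC][1-3 ALLOC][4-32 FREE]
Op 7: c = realloc(c, 7) -> c = 1; heap: [0-0 ALLOC][1-7 ALLOC][8-32 FREE]
malloc(10): first-fit scan over [0-0 ALLOC][1-7 ALLOC][8-32 FREE] -> 8

Answer: 8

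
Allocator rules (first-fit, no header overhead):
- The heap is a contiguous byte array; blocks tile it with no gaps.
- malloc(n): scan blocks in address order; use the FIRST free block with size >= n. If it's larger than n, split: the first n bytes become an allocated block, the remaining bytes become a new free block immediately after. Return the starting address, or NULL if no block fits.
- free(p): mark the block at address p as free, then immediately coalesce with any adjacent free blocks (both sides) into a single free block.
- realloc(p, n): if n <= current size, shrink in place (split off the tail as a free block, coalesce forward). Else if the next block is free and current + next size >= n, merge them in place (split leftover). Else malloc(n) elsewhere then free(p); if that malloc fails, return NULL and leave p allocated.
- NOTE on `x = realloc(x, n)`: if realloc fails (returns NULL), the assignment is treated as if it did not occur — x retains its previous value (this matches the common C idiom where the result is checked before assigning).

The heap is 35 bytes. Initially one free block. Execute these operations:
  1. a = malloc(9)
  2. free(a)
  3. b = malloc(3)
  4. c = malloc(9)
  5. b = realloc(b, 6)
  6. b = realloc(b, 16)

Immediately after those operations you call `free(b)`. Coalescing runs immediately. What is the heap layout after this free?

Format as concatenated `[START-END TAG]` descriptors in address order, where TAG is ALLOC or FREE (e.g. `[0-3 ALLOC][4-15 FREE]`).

Op 1: a = malloc(9) -> a = 0; heap: [0-8 ALLOC][9-34 FREE]
Op 2: free(a) -> (freed a); heap: [0-34 FREE]
Op 3: b = malloc(3) -> b = 0; heap: [0-2 ALLOC][3-34 FREE]
Op 4: c = malloc(9) -> c = 3; heap: [0-2 ALLOC][3-11 ALLOC][12-34 FREE]
Op 5: b = realloc(b, 6) -> b = 12; heap: [0-2 FREE][3-11 ALLOC][12-17 ALLOC][18-34 FREE]
Op 6: b = realloc(b, 16) -> b = 12; heap: [0-2 FREE][3-11 ALLOC][12-27 ALLOC][28-34 FREE]
free(b): b = 12 -> block [12-27 ALLOC]; mark free, coalesce with adjacent free neighbors -> [0-2 FREE][3-11 ALLOC][12-34 FREE]

Answer: [0-2 FREE][3-11 ALLOC][12-34 FREE]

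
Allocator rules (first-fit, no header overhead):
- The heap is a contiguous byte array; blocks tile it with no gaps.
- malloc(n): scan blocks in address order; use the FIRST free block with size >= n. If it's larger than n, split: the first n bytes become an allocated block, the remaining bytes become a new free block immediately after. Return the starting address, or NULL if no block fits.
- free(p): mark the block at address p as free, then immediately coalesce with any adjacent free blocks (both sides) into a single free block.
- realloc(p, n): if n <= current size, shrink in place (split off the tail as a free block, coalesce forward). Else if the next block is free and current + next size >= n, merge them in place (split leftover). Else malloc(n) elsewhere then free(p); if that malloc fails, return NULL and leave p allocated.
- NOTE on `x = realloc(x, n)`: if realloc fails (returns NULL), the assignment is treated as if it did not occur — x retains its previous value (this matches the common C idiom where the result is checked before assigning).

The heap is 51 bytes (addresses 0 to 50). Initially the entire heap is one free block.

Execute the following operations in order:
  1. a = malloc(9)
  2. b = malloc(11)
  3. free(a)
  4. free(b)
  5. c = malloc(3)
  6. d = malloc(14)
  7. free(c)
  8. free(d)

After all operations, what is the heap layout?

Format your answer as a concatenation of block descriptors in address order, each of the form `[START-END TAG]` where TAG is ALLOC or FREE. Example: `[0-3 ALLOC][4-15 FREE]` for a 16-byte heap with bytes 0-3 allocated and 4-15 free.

Answer: [0-50 FREE]

Derivation:
Op 1: a = malloc(9) -> a = 0; heap: [0-8 ALLOC][9-50 FREE]
Op 2: b = malloc(11) -> b = 9; heap: [0-8 ALLOC][9-19 ALLOC][20-50 FREE]
Op 3: free(a) -> (freed a); heap: [0-8 FREE][9-19 ALLOC][20-50 FREE]
Op 4: free(b) -> (freed b); heap: [0-50 FREE]
Op 5: c = malloc(3) -> c = 0; heap: [0-2 ALLOC][3-50 FREE]
Op 6: d = malloc(14) -> d = 3; heap: [0-2 ALLOC][3-16 ALLOC][17-50 FREE]
Op 7: free(c) -> (freed c); heap: [0-2 FREE][3-16 ALLOC][17-50 FREE]
Op 8: free(d) -> (freed d); heap: [0-50 FREE]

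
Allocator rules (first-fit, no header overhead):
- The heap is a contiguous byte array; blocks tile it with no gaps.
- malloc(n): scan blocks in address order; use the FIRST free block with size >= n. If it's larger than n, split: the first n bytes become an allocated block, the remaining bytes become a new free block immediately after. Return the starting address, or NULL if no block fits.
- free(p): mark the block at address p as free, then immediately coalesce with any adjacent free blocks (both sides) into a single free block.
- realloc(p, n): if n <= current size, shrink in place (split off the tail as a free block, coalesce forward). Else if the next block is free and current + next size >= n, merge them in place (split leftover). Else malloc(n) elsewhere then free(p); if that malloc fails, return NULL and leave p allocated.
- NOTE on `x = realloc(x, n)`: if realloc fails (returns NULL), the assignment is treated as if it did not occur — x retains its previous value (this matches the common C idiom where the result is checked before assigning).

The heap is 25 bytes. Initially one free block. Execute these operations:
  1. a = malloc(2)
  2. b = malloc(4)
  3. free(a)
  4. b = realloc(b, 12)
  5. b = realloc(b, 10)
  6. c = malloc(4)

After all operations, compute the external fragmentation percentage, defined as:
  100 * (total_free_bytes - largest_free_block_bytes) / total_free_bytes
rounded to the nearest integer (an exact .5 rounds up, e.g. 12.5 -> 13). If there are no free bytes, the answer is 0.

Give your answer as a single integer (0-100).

Op 1: a = malloc(2) -> a = 0; heap: [0-1 ALLOC][2-24 FREE]
Op 2: b = malloc(4) -> b = 2; heap: [0-1 ALLOC][2-5 ALLOC][6-24 FREE]
Op 3: free(a) -> (freed a); heap: [0-1 FREE][2-5 ALLOC][6-24 FREE]
Op 4: b = realloc(b, 12) -> b = 2; heap: [0-1 FREE][2-13 ALLOC][14-24 FREE]
Op 5: b = realloc(b, 10) -> b = 2; heap: [0-1 FREE][2-11 ALLOC][12-24 FREE]
Op 6: c = malloc(4) -> c = 12; heap: [0-1 FREE][2-11 ALLOC][12-15 ALLOC][16-24 FREE]
Free blocks: [2 9] total_free=11 largest=9 -> 100*(11-9)/11 = 200/11 ≈ 18.182 -> rounds to 18

Answer: 18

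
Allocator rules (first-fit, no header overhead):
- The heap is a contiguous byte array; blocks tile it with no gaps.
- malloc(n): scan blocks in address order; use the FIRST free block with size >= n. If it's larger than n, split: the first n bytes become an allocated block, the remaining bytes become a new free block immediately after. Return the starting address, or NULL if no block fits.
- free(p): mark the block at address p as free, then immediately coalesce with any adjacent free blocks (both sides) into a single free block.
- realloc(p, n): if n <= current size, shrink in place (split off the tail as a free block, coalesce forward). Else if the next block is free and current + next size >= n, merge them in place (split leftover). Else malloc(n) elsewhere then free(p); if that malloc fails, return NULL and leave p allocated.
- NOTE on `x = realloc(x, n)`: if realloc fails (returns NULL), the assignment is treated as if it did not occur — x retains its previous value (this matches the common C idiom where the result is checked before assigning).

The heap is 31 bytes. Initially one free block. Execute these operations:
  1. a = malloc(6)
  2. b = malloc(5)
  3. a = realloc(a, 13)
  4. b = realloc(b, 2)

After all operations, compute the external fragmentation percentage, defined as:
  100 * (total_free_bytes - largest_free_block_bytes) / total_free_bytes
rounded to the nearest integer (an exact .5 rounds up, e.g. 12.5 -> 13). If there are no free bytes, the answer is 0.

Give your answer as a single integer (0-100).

Op 1: a = malloc(6) -> a = 0; heap: [0-5 ALLOC][6-30 FREE]
Op 2: b = malloc(5) -> b = 6; heap: [0-5 ALLOC][6-10 ALLOC][11-30 FREE]
Op 3: a = realloc(a, 13) -> a = 11; heap: [0-5 FREE][6-10 ALLOC][11-23 ALLOC][24-30 FREE]
Op 4: b = realloc(b, 2) -> b = 6; heap: [0-5 FREE][6-7 ALLOC][8-10 FREE][11-23 ALLOC][24-30 FREE]
Free blocks: [6 3 7] total_free=16 largest=7 -> 100*(16-7)/16 = 900/16 = 56.25 -> rounds to 56

Answer: 56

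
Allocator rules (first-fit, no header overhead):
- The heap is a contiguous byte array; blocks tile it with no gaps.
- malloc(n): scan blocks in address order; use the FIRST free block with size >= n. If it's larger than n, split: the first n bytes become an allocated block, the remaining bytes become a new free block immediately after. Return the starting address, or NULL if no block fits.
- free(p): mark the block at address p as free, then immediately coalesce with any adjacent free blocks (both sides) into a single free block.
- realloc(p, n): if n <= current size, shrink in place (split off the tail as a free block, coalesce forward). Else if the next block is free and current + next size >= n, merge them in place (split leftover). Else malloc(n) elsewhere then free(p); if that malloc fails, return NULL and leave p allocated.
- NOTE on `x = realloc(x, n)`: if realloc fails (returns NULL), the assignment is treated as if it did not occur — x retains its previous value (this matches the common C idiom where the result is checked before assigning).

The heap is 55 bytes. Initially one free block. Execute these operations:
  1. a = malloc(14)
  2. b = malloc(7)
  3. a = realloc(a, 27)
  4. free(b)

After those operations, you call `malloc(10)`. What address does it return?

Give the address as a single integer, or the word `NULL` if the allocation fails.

Op 1: a = malloc(14) -> a = 0; heap: [0-13 ALLOC][14-54 FREE]
Op 2: b = malloc(7) -> b = 14; heap: [0-13 ALLOC][14-20 ALLOC][21-54 FREE]
Op 3: a = realloc(a, 27) -> a = 21; heap: [0-13 FREE][14-20 ALLOC][21-47 ALLOC][48-54 FREE]
Op 4: free(b) -> (freed b); heap: [0-20 FREE][21-47 ALLOC][48-54 FREE]
malloc(10): first-fit scan over [0-20 FREE][21-47 ALLOC][48-54 FREE] -> 0

Answer: 0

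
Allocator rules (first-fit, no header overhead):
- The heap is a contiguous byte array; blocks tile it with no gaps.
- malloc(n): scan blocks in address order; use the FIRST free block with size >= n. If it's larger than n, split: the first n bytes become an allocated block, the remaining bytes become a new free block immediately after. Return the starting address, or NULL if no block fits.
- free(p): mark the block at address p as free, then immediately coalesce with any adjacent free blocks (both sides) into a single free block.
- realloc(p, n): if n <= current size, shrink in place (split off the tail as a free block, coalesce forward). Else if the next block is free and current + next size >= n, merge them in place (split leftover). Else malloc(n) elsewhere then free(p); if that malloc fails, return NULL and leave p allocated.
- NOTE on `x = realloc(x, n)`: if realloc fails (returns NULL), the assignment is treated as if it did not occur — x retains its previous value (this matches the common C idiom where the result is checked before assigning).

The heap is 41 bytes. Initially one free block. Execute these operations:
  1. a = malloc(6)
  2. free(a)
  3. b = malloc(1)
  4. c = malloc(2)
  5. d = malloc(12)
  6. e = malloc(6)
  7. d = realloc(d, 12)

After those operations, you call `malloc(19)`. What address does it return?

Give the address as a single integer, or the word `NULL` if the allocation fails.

Answer: 21

Derivation:
Op 1: a = malloc(6) -> a = 0; heap: [0-5 ALLOC][6-40 FREE]
Op 2: free(a) -> (freed a); heap: [0-40 FREE]
Op 3: b = malloc(1) -> b = 0; heap: [0-0 ALLOC][1-40 FREE]
Op 4: c = malloc(2) -> c = 1; heap: [0-0 ALLOC][1-2 ALLOC][3-40 FREE]
Op 5: d = malloc(12) -> d = 3; heap: [0-0 ALLOC][1-2 ALLOC][3-14 ALLOC][15-40 FREE]
Op 6: e = malloc(6) -> e = 15; heap: [0-0 ALLOC][1-2 ALLOC][3-14 ALLOC][15-20 ALLOC][21-40 FREE]
Op 7: d = realloc(d, 12) -> d = 3; heap: [0-0 ALLOC][1-2 ALLOC][3-14 ALLOC][15-20 ALLOC][21-40 FREE]
malloc(19): first-fit scan over [0-0 ALLOC][1-2 ALLOC][3-14 ALLOC][15-20 ALLOC][21-40 FREE] -> 21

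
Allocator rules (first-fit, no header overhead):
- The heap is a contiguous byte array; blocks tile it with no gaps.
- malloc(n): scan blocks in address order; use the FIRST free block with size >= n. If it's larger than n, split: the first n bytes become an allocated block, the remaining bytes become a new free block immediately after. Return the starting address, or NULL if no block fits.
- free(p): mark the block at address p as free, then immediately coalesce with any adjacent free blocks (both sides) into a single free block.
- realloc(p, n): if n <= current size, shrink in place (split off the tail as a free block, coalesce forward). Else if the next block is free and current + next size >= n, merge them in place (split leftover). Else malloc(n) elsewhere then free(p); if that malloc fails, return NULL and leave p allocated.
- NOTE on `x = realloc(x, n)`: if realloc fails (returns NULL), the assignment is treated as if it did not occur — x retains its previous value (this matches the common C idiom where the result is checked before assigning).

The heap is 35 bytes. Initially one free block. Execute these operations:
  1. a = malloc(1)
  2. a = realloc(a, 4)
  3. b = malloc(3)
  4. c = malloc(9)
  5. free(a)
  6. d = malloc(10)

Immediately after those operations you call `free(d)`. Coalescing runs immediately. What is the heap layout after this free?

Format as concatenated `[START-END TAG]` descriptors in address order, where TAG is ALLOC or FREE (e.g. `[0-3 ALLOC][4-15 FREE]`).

Op 1: a = malloc(1) -> a = 0; heap: [0-0 ALLOC][1-34 FREE]
Op 2: a = realloc(a, 4) -> a = 0; heap: [0-3 ALLOC][4-34 FREE]
Op 3: b = malloc(3) -> b = 4; heap: [0-3 ALLOC][4-6 ALLOC][7-34 FREE]
Op 4: c = malloc(9) -> c = 7; heap: [0-3 ALLOC][4-6 ALLOC][7-15 ALLOC][16-34 FREE]
Op 5: free(a) -> (freed a); heap: [0-3 FREE][4-6 ALLOC][7-15 ALLOC][16-34 FREE]
Op 6: d = malloc(10) -> d = 16; heap: [0-3 FREE][4-6 ALLOC][7-15 ALLOC][16-25 ALLOC][26-34 FREE]
free(d): d = 16 -> block [16-25 ALLOC]; mark free, coalesce with adjacent free neighbors -> [0-3 FREE][4-6 ALLOC][7-15 ALLOC][16-34 FREE]

Answer: [0-3 FREE][4-6 ALLOC][7-15 ALLOC][16-34 FREE]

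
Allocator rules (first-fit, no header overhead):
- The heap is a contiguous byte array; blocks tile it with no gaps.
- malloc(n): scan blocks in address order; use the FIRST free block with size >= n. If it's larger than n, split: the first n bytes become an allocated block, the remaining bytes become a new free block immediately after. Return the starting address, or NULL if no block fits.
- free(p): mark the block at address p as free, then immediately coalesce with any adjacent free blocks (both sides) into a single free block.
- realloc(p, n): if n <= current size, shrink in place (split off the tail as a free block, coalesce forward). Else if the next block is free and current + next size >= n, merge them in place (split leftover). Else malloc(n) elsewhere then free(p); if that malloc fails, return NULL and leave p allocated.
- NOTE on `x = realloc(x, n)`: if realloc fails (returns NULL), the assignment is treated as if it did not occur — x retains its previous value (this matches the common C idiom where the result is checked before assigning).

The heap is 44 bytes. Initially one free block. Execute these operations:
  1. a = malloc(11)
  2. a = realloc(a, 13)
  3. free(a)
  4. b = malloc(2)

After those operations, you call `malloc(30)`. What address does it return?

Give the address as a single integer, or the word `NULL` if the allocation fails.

Answer: 2

Derivation:
Op 1: a = malloc(11) -> a = 0; heap: [0-10 ALLOC][11-43 FREE]
Op 2: a = realloc(a, 13) -> a = 0; heap: [0-12 ALLOC][13-43 FREE]
Op 3: free(a) -> (freed a); heap: [0-43 FREE]
Op 4: b = malloc(2) -> b = 0; heap: [0-1 ALLOC][2-43 FREE]
malloc(30): first-fit scan over [0-1 ALLOC][2-43 FREE] -> 2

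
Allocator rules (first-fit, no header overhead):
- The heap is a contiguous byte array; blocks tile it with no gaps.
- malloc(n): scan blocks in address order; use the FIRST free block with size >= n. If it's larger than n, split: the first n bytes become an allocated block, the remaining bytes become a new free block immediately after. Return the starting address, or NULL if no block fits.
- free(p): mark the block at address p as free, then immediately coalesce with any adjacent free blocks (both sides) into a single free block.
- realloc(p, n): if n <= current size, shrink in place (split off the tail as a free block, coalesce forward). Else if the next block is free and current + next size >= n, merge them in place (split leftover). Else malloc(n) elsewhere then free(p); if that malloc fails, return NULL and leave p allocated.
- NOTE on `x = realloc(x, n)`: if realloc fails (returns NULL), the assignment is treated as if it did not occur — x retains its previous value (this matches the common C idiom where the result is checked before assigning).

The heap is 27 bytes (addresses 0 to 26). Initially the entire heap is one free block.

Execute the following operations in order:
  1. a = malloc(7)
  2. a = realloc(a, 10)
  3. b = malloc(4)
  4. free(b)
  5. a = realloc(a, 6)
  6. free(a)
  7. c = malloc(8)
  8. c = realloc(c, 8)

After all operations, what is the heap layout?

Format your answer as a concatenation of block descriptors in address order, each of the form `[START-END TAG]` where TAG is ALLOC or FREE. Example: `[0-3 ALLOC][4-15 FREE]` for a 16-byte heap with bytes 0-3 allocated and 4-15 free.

Answer: [0-7 ALLOC][8-26 FREE]

Derivation:
Op 1: a = malloc(7) -> a = 0; heap: [0-6 ALLOC][7-26 FREE]
Op 2: a = realloc(a, 10) -> a = 0; heap: [0-9 ALLOC][10-26 FREE]
Op 3: b = malloc(4) -> b = 10; heap: [0-9 ALLOC][10-13 ALLOC][14-26 FREE]
Op 4: free(b) -> (freed b); heap: [0-9 ALLOC][10-26 FREE]
Op 5: a = realloc(a, 6) -> a = 0; heap: [0-5 ALLOC][6-26 FREE]
Op 6: free(a) -> (freed a); heap: [0-26 FREE]
Op 7: c = malloc(8) -> c = 0; heap: [0-7 ALLOC][8-26 FREE]
Op 8: c = realloc(c, 8) -> c = 0; heap: [0-7 ALLOC][8-26 FREE]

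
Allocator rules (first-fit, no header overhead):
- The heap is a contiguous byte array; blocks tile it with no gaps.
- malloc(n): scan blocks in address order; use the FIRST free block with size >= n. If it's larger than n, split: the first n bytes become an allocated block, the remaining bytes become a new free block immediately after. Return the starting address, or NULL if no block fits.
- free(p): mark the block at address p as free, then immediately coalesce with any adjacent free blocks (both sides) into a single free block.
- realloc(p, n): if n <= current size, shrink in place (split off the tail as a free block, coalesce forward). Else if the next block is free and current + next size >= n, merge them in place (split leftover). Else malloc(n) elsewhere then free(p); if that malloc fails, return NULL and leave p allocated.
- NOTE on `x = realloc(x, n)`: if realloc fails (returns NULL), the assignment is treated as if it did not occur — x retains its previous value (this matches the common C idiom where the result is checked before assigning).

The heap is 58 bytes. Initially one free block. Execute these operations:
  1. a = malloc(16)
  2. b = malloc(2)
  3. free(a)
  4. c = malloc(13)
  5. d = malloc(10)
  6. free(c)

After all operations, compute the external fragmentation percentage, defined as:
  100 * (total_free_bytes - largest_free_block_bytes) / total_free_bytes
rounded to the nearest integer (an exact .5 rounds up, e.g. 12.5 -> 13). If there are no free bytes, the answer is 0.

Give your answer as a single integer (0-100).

Op 1: a = malloc(16) -> a = 0; heap: [0-15 ALLOC][16-57 FREE]
Op 2: b = malloc(2) -> b = 16; heap: [0-15 ALLOC][16-17 ALLOC][18-57 FREE]
Op 3: free(a) -> (freed a); heap: [0-15 FREE][16-17 ALLOC][18-57 FREE]
Op 4: c = malloc(13) -> c = 0; heap: [0-12 ALLOC][13-15 FREE][16-17 ALLOC][18-57 FREE]
Op 5: d = malloc(10) -> d = 18; heap: [0-12 ALLOC][13-15 FREE][16-17 ALLOC][18-27 ALLOC][28-57 FREE]
Op 6: free(c) -> (freed c); heap: [0-15 FREE][16-17 ALLOC][18-27 ALLOC][28-57 FREE]
Free blocks: [16 30] total_free=46 largest=30 -> 100*(46-30)/46 = 1600/46 ≈ 34.783 -> rounds to 35

Answer: 35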